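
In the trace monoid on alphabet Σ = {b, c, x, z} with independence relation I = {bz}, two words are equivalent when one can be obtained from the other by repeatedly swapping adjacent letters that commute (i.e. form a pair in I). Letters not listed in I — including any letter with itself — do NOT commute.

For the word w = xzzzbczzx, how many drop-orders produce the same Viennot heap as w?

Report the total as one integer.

4

0(x) covers ∅
1(z) covers 0:x
2(z) covers 1:z
3(z) covers 2:z
4(b) covers 0:x
5(c) covers 3:z, 4:b
6(z) covers 5:c
7(z) covers 6:z
8(x) covers 7:z
floor of heap: 0:x
completions by unplaced set U, small U first (add the entries for U minus each lowest piece of U):
  |U|=1: {8}:1
  |U|=2: {7,8}:1
  |U|=3: {6,7,8}:1
  |U|=4: {5,6,7,8}:1
  |U|=5: {3,5,6,7,8}:1  {4,5,6,7,8}:1
  |U|=6: {2,3,5,6,7,8}:1  {3,4,5,6,7,8}:2
  |U|=7: {1,2,3,5,6,7,8}:1  {2,3,4,5,6,7,8}:3
  start at 0(x): 4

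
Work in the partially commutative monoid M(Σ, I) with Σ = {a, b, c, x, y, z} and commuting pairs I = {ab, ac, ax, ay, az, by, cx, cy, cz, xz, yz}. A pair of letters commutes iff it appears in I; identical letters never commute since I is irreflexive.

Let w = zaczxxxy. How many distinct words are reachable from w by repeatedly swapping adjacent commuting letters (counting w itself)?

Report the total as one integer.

piece 0:z — minimal
piece 1:a — minimal
piece 2:c — minimal
piece 3:z rests on {0:z}
piece 4:x — minimal
piece 5:x rests on {4:x}
piece 6:x rests on {5:x}
piece 7:y rests on {6:x}
minimal pieces: {0:z, 1:a, 2:c, 4:x}
ways to finish when only these pieces remain (= sum over removing one remaining piece with nothing left below it):
  1 left: {1}→1  {2}→1  {3}→1  {7}→1
  2 left: {0,3}→1  {1,2}→2  {1,3}→2  {1,7}→2  {2,3}→2  {2,7}→2  {3,7}→2  {6,7}→1
  3 left: {0,1,3}→3  {0,2,3}→3  {0,3,7}→3  {1,2,3}→6  {1,2,7}→6  {1,3,7}→6  {1,6,7}→3  {2,3,7}→6  {2,6,7}→3  {3,6,7}→3  {5,6,7}→1
  4 left: {0,1,2,3}→12  {0,1,3,7}→12  {0,2,3,7}→12  {0,3,6,7}→6  {1,2,3,7}→24  {1,2,6,7}→12  {1,3,6,7}→12  {1,5,6,7}→4  {2,3,6,7}→12  {2,5,6,7}→4  {3,5,6,7}→4  {4,5,6,7}→1
  5 left: {0,1,2,3,7}→60  {0,1,3,6,7}→30  {0,2,3,6,7}→30  {0,3,5,6,7}→10  {1,2,3,6,7}→60  {1,2,5,6,7}→20  {1,3,5,6,7}→20  {1,4,5,6,7}→5  {2,3,5,6,7}→20  {2,4,5,6,7}→5  {3,4,5,6,7}→5
  6 left: {0,1,2,3,6,7}→180  {0,1,3,5,6,7}→60  {0,2,3,5,6,7}→60  {0,3,4,5,6,7}→15  {1,2,3,5,6,7}→120  {1,2,4,5,6,7}→30  {1,3,4,5,6,7}→30  {2,3,4,5,6,7}→30
  placing 0:z first → 210 extensions
  placing 1:a first → 105 extensions
  placing 2:c first → 105 extensions
  placing 4:x first → 420 extensions
total linear extensions = 840

840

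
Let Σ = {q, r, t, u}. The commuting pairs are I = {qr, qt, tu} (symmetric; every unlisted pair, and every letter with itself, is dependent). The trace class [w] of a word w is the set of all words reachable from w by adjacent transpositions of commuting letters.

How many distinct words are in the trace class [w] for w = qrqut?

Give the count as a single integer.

9

#0=q has no predecessor
#1=r has no predecessor
#2=q depends on [0:q]
#3=u depends on [1:r, 2:q]
#4=t depends on [1:r]
sources: [0:q, 1:r]
N(rest) = Σ N(rest − s) over sources s of rest; N(one piece) = 1:
  size 1 → [3]=1  [4]=1
  size 2 → [2,3]=1  [3,4]=2
  size 3 → [0,2,3]=1  [1,3,4]=2  [2,3,4]=3
  first=0(q) contributes 5
  first=1(r) contributes 4
|[w]| = 9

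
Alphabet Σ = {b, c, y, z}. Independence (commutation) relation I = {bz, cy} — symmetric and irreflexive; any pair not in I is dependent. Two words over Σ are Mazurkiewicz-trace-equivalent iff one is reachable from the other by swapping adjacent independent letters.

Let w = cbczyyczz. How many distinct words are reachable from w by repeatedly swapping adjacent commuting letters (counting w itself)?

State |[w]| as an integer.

piece 0:c — minimal
piece 1:b rests on {0:c}
piece 2:c rests on {1:b}
piece 3:z rests on {2:c}
piece 4:y rests on {3:z}
piece 5:y rests on {4:y}
piece 6:c rests on {3:z}
piece 7:z rests on {5:y, 6:c}
piece 8:z rests on {7:z}
minimal pieces: {0:c}
ways to finish when only these pieces remain (= sum over removing one remaining piece with nothing left below it):
  1 left: {8}→1
  2 left: {7,8}→1
  3 left: {5,7,8}→1  {6,7,8}→1
  4 left: {4,5,7,8}→1  {5,6,7,8}→2
  5 left: {4,5,6,7,8}→3
  6 left: {3,4,5,6,7,8}→3
  7 left: {2,3,4,5,6,7,8}→3
  placing 0:c first → 3 extensions

3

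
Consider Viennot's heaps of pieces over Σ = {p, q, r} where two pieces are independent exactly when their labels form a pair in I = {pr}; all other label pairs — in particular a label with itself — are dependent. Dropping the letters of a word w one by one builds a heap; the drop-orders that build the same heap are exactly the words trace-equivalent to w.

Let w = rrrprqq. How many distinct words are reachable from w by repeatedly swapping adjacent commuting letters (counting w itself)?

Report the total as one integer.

5

drop 0:r onto floor
drop 1:r onto {0:r}
drop 2:r onto {1:r}
drop 3:p onto floor
drop 4:r onto {2:r}
drop 5:q onto {3:p, 4:r}
drop 6:q onto {5:q}
ground layer = {0:r, 3:p}
drop-orders for the pieces not yet dropped (sum over which currently-grounded one goes next):
  1 to go: {6} 1
  2 to go: {5,6} 1
  3 to go: {3,5,6} 1  {4,5,6} 1
  4 to go: {2,4,5,6} 1  {3,4,5,6} 2
  5 to go: {1,2,4,5,6} 1  {2,3,4,5,6} 3
  if 0:r drops first: 4 orders
  if 3:p drops first: 1 orders
heap linearizations: 5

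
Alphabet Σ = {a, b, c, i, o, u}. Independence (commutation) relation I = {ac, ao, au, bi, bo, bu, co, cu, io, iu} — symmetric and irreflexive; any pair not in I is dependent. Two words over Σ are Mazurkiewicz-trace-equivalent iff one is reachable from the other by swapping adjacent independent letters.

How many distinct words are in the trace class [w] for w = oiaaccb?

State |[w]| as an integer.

piece 0:o — minimal
piece 1:i — minimal
piece 2:a rests on {1:i}
piece 3:a rests on {2:a}
piece 4:c rests on {1:i}
piece 5:c rests on {4:c}
piece 6:b rests on {3:a, 5:c}
minimal pieces: {0:o, 1:i}
ways to finish when only these pieces remain (= sum over removing one remaining piece with nothing left below it):
  1 left: {0}→1  {6}→1
  2 left: {0,6}→2  {3,6}→1  {5,6}→1
  3 left: {0,3,6}→3  {0,5,6}→3  {2,3,6}→1  {3,5,6}→2  {4,5,6}→1
  4 left: {0,2,3,6}→4  {0,3,5,6}→8  {0,4,5,6}→4  {2,3,5,6}→3  {3,4,5,6}→3
  5 left: {0,2,3,5,6}→15  {0,3,4,5,6}→15  {2,3,4,5,6}→6
  placing 0:o first → 6 extensions
  placing 1:i first → 36 extensions
total linear extensions = 42

42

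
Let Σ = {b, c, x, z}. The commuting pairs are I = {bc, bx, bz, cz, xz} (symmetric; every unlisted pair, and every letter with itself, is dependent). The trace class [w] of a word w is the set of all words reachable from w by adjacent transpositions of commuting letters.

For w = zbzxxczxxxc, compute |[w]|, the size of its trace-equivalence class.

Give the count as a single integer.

#0=z has no predecessor
#1=b has no predecessor
#2=z depends on [0:z]
#3=x has no predecessor
#4=x depends on [3:x]
#5=c depends on [4:x]
#6=z depends on [2:z]
#7=x depends on [5:c]
#8=x depends on [7:x]
#9=x depends on [8:x]
#10=c depends on [9:x]
sources: [0:z, 1:b, 3:x]
N(rest) = Σ N(rest − s) over sources s of rest; N(one piece) = 1:
  size 1 → [1]=1  [6]=1  [10]=1
  size 2 → [1,6]=2  [1,10]=2  [2,6]=1  [6,10]=2  [9,10]=1
  size 3 → [0,2,6]=1  [1,2,6]=3  [1,6,10]=6  [1,9,10]=3  [2,6,10]=3  [6,9,10]=3  [8,9,10]=1
  size 4 → [0,1,2,6]=4  [0,2,6,10]=4  [1,2,6,10]=12  [1,6,9,10]=12  [1,8,9,10]=4  [2,6,9,10]=6  [6,8,9,10]=4  [7,8,9,10]=1
  size 5 → [0,1,2,6,10]=20  [0,2,6,9,10]=10  [1,2,6,9,10]=30  [1,6,8,9,10]=20  [1,7,8,9,10]=5  [2,6,8,9,10]=10  [5,7,8,9,10]=1  [6,7,8,9,10]=5
  size 6 → [0,1,2,6,9,10]=60  [0,2,6,8,9,10]=20  [1,2,6,8,9,10]=60  [1,5,7,8,9,10]=6  [1,6,7,8,9,10]=30  [2,6,7,8,9,10]=15  [4,5,7,8,9,10]=1  [5,6,7,8,9,10]=6
  size 7 → [0,1,2,6,8,9,10]=140  [0,2,6,7,8,9,10]=35  [1,2,6,7,8,9,10]=105  [1,4,5,7,8,9,10]=7  [1,5,6,7,8,9,10]=42  [2,5,6,7,8,9,10]=21  [3,4,5,7,8,9,10]=1  [4,5,6,7,8,9,10]=7
  size 8 → [0,1,2,6,7,8,9,10]=280  [0,2,5,6,7,8,9,10]=56  [1,2,5,6,7,8,9,10]=168  [1,3,4,5,7,8,9,10]=8  [1,4,5,6,7,8,9,10]=56  [2,4,5,6,7,8,9,10]=28  [3,4,5,6,7,8,9,10]=8
  size 9 → [0,1,2,5,6,7,8,9,10]=504  [0,2,4,5,6,7,8,9,10]=84  [1,2,4,5,6,7,8,9,10]=252  [1,3,4,5,6,7,8,9,10]=72  [2,3,4,5,6,7,8,9,10]=36
  first=0(z) contributes 360
  first=1(b) contributes 120
  first=3(x) contributes 840
|[w]| = 1320

1320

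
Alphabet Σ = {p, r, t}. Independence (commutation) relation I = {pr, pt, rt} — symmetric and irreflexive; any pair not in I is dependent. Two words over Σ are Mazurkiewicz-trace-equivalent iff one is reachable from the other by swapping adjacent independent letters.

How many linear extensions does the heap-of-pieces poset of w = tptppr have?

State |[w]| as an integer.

#0=t has no predecessor
#1=p has no predecessor
#2=t depends on [0:t]
#3=p depends on [1:p]
#4=p depends on [3:p]
#5=r has no predecessor
sources: [0:t, 1:p, 5:r]
N(rest) = Σ N(rest − s) over sources s of rest; N(one piece) = 1:
  size 1 → [2]=1  [4]=1  [5]=1
  size 2 → [0,2]=1  [2,4]=2  [2,5]=2  [3,4]=1  [4,5]=2
  size 3 → [0,2,4]=3  [0,2,5]=3  [1,3,4]=1  [2,3,4]=3  [2,4,5]=6  [3,4,5]=3
  size 4 → [0,2,3,4]=6  [0,2,4,5]=12  [1,2,3,4]=4  [1,3,4,5]=4  [2,3,4,5]=12
  first=0(t) contributes 20
  first=1(p) contributes 30
  first=5(r) contributes 10
|[w]| = 60

60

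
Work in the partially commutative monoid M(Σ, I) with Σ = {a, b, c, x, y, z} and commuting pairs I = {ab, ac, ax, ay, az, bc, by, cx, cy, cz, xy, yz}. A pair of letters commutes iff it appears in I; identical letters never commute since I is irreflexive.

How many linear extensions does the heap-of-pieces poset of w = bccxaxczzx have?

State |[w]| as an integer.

840

piece 0:b — minimal
piece 1:c — minimal
piece 2:c rests on {1:c}
piece 3:x rests on {0:b}
piece 4:a — minimal
piece 5:x rests on {3:x}
piece 6:c rests on {2:c}
piece 7:z rests on {5:x}
piece 8:z rests on {7:z}
piece 9:x rests on {8:z}
minimal pieces: {0:b, 1:c, 4:a}
ways to finish when only these pieces remain (= sum over removing one remaining piece with nothing left below it):
  1 left: {4}→1  {6}→1  {9}→1
  2 left: {2,6}→1  {4,6}→2  {4,9}→2  {6,9}→2  {8,9}→1
  3 left: {1,2,6}→1  {2,4,6}→3  {2,6,9}→3  {4,6,9}→6  {4,8,9}→3  {6,8,9}→3  {7,8,9}→1
  4 left: {1,2,4,6}→4  {1,2,6,9}→4  {2,4,6,9}→12  {2,6,8,9}→6  {4,6,8,9}→12  {4,7,8,9}→4  {5,7,8,9}→1  {6,7,8,9}→4
  5 left: {1,2,4,6,9}→20  {1,2,6,8,9}→10  {2,4,6,8,9}→30  {2,6,7,8,9}→10  {3,5,7,8,9}→1  {4,5,7,8,9}→5  {4,6,7,8,9}→20  {5,6,7,8,9}→5
  6 left: {0,3,5,7,8,9}→1  {1,2,4,6,8,9}→60  {1,2,6,7,8,9}→20  {2,4,6,7,8,9}→60  {2,5,6,7,8,9}→15  {3,4,5,7,8,9}→6  {3,5,6,7,8,9}→6  {4,5,6,7,8,9}→30
  7 left: {0,3,4,5,7,8,9}→7  {0,3,5,6,7,8,9}→7  {1,2,4,6,7,8,9}→140  {1,2,5,6,7,8,9}→35  {2,3,5,6,7,8,9}→21  {2,4,5,6,7,8,9}→105  {3,4,5,6,7,8,9}→42
  8 left: {0,2,3,5,6,7,8,9}→28  {0,3,4,5,6,7,8,9}→56  {1,2,3,5,6,7,8,9}→56  {1,2,4,5,6,7,8,9}→280  {2,3,4,5,6,7,8,9}→168
  placing 0:b first → 504 extensions
  placing 1:c first → 252 extensions
  placing 4:a first → 84 extensions
total linear extensions = 840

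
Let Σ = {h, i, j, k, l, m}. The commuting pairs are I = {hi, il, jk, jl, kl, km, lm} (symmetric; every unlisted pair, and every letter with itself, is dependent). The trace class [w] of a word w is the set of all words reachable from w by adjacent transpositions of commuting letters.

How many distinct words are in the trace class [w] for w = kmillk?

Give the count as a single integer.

30

#0=k has no predecessor
#1=m has no predecessor
#2=i depends on [0:k, 1:m]
#3=l has no predecessor
#4=l depends on [3:l]
#5=k depends on [2:i]
sources: [0:k, 1:m, 3:l]
N(rest) = Σ N(rest − s) over sources s of rest; N(one piece) = 1:
  size 1 → [4]=1  [5]=1
  size 2 → [2,5]=1  [3,4]=1  [4,5]=2
  size 3 → [0,2,5]=1  [1,2,5]=1  [2,4,5]=3  [3,4,5]=3
  size 4 → [0,1,2,5]=2  [0,2,4,5]=4  [1,2,4,5]=4  [2,3,4,5]=6
  first=0(k) contributes 10
  first=1(m) contributes 10
  first=3(l) contributes 10
|[w]| = 30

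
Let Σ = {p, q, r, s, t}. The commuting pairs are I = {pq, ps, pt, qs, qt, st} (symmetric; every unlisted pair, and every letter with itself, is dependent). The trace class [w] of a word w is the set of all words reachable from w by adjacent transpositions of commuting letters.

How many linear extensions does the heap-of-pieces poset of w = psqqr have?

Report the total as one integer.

#0=p has no predecessor
#1=s has no predecessor
#2=q has no predecessor
#3=q depends on [2:q]
#4=r depends on [0:p, 1:s, 3:q]
sources: [0:p, 1:s, 2:q]
N(rest) = Σ N(rest − s) over sources s of rest; N(one piece) = 1:
  size 1 → [4]=1
  size 2 → [0,4]=1  [1,4]=1  [3,4]=1
  size 3 → [0,1,4]=2  [0,3,4]=2  [1,3,4]=2  [2,3,4]=1
  first=0(p) contributes 3
  first=1(s) contributes 3
  first=2(q) contributes 6
|[w]| = 12

12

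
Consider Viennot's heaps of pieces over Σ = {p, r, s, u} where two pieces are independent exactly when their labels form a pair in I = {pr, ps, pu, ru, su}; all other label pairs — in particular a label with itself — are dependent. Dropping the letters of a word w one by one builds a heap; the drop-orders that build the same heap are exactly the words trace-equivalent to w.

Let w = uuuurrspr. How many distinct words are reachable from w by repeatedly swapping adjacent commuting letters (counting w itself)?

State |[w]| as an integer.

630

0(u) covers ∅
1(u) covers 0:u
2(u) covers 1:u
3(u) covers 2:u
4(r) covers ∅
5(r) covers 4:r
6(s) covers 5:r
7(p) covers ∅
8(r) covers 6:s
floor of heap: 0:u, 4:r, 7:p
completions by unplaced set U, small U first (add the entries for U minus each lowest piece of U):
  |U|=1: {3}:1  {7}:1  {8}:1
  |U|=2: {2,3}:1  {3,7}:2  {3,8}:2  {6,8}:1  {7,8}:2
  |U|=3: {1,2,3}:1  {2,3,7}:3  {2,3,8}:3  {3,6,8}:3  {3,7,8}:6  {5,6,8}:1  {6,7,8}:3
  |U|=4: {0,1,2,3}:1  {1,2,3,7}:4  {1,2,3,8}:4  {2,3,6,8}:6  {2,3,7,8}:12  {3,5,6,8}:4  {3,6,7,8}:12  {4,5,6,8}:1  {5,6,7,8}:4
  |U|=5: {0,1,2,3,7}:5  {0,1,2,3,8}:5  {1,2,3,6,8}:10  {1,2,3,7,8}:20  {2,3,5,6,8}:10  {2,3,6,7,8}:30  {3,4,5,6,8}:5  {3,5,6,7,8}:20  {4,5,6,7,8}:5
  |U|=6: {0,1,2,3,6,8}:15  {0,1,2,3,7,8}:30  {1,2,3,5,6,8}:20  {1,2,3,6,7,8}:60  {2,3,4,5,6,8}:15  {2,3,5,6,7,8}:60  {3,4,5,6,7,8}:30
  |U|=7: {0,1,2,3,5,6,8}:35  {0,1,2,3,6,7,8}:105  {1,2,3,4,5,6,8}:35  {1,2,3,5,6,7,8}:140  {2,3,4,5,6,7,8}:105
  start at 0(u): 280
  start at 4(r): 280
  start at 7(p): 70
sum over floor = 630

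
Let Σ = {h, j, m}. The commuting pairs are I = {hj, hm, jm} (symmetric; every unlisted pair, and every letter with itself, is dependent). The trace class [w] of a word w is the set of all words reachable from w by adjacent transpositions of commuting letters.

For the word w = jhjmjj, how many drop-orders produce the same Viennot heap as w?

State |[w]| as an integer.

30

#0=j has no predecessor
#1=h has no predecessor
#2=j depends on [0:j]
#3=m has no predecessor
#4=j depends on [2:j]
#5=j depends on [4:j]
sources: [0:j, 1:h, 3:m]
N(rest) = Σ N(rest − s) over sources s of rest; N(one piece) = 1:
  size 1 → [1]=1  [3]=1  [5]=1
  size 2 → [1,3]=2  [1,5]=2  [3,5]=2  [4,5]=1
  size 3 → [1,3,5]=6  [1,4,5]=3  [2,4,5]=1  [3,4,5]=3
  size 4 → [0,2,4,5]=1  [1,2,4,5]=4  [1,3,4,5]=12  [2,3,4,5]=4
  first=0(j) contributes 20
  first=1(h) contributes 5
  first=3(m) contributes 5
|[w]| = 30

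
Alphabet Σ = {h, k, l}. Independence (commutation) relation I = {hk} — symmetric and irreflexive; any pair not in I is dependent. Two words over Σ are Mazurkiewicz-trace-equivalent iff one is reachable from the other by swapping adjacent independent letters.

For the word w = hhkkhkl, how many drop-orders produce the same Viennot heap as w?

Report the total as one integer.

20

piece 0:h — minimal
piece 1:h rests on {0:h}
piece 2:k — minimal
piece 3:k rests on {2:k}
piece 4:h rests on {1:h}
piece 5:k rests on {3:k}
piece 6:l rests on {4:h, 5:k}
minimal pieces: {0:h, 2:k}
ways to finish when only these pieces remain (= sum over removing one remaining piece with nothing left below it):
  1 left: {6}→1
  2 left: {4,6}→1  {5,6}→1
  3 left: {1,4,6}→1  {3,5,6}→1  {4,5,6}→2
  4 left: {0,1,4,6}→1  {1,4,5,6}→3  {2,3,5,6}→1  {3,4,5,6}→3
  5 left: {0,1,4,5,6}→4  {1,3,4,5,6}→6  {2,3,4,5,6}→4
  placing 0:h first → 10 extensions
  placing 2:k first → 10 extensions
total linear extensions = 20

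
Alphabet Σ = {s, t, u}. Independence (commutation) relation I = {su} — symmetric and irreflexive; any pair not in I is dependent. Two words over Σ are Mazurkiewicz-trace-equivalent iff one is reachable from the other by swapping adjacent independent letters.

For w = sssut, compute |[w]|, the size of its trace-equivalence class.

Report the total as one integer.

drop 0:s onto floor
drop 1:s onto {0:s}
drop 2:s onto {1:s}
drop 3:u onto floor
drop 4:t onto {2:s, 3:u}
ground layer = {0:s, 3:u}
drop-orders for the pieces not yet dropped (sum over which currently-grounded one goes next):
  1 to go: {4} 1
  2 to go: {2,4} 1  {3,4} 1
  3 to go: {1,2,4} 1  {2,3,4} 2
  if 0:s drops first: 3 orders
  if 3:u drops first: 1 orders
heap linearizations: 4

4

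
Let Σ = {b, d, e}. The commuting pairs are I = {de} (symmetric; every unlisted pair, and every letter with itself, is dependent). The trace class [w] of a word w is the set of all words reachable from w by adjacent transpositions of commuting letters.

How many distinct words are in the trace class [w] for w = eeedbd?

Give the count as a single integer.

4

piece 0:e — minimal
piece 1:e rests on {0:e}
piece 2:e rests on {1:e}
piece 3:d — minimal
piece 4:b rests on {2:e, 3:d}
piece 5:d rests on {4:b}
minimal pieces: {0:e, 3:d}
ways to finish when only these pieces remain (= sum over removing one remaining piece with nothing left below it):
  1 left: {5}→1
  2 left: {4,5}→1
  3 left: {2,4,5}→1  {3,4,5}→1
  4 left: {1,2,4,5}→1  {2,3,4,5}→2
  placing 0:e first → 3 extensions
  placing 3:d first → 1 extensions
total linear extensions = 4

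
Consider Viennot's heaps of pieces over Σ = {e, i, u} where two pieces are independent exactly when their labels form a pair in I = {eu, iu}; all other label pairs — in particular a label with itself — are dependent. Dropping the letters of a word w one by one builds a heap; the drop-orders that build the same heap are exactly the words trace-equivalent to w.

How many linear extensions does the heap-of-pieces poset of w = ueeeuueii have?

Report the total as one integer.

84

0(u) covers ∅
1(e) covers ∅
2(e) covers 1:e
3(e) covers 2:e
4(u) covers 0:u
5(u) covers 4:u
6(e) covers 3:e
7(i) covers 6:e
8(i) covers 7:i
floor of heap: 0:u, 1:e
completions by unplaced set U, small U first (add the entries for U minus each lowest piece of U):
  |U|=1: {5}:1  {8}:1
  |U|=2: {4,5}:1  {5,8}:2  {7,8}:1
  |U|=3: {0,4,5}:1  {4,5,8}:3  {5,7,8}:3  {6,7,8}:1
  |U|=4: {0,4,5,8}:4  {3,6,7,8}:1  {4,5,7,8}:6  {5,6,7,8}:4
  |U|=5: {0,4,5,7,8}:10  {2,3,6,7,8}:1  {3,5,6,7,8}:5  {4,5,6,7,8}:10
  |U|=6: {0,4,5,6,7,8}:20  {1,2,3,6,7,8}:1  {2,3,5,6,7,8}:6  {3,4,5,6,7,8}:15
  |U|=7: {0,3,4,5,6,7,8}:35  {1,2,3,5,6,7,8}:7  {2,3,4,5,6,7,8}:21
  start at 0(u): 28
  start at 1(e): 56
sum over floor = 84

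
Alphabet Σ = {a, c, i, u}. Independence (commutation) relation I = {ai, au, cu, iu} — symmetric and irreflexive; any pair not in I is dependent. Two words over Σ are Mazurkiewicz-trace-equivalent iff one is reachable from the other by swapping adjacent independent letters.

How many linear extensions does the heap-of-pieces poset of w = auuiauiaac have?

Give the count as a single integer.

1800

drop 0:a onto floor
drop 1:u onto floor
drop 2:u onto {1:u}
drop 3:i onto floor
drop 4:a onto {0:a}
drop 5:u onto {2:u}
drop 6:i onto {3:i}
drop 7:a onto {4:a}
drop 8:a onto {7:a}
drop 9:c onto {6:i, 8:a}
ground layer = {0:a, 1:u, 3:i}
drop-orders for the pieces not yet dropped (sum over which currently-grounded one goes next):
  1 to go: {5} 1  {9} 1
  2 to go: {2,5} 1  {5,9} 2  {6,9} 1  {8,9} 1
  3 to go: {1,2,5} 1  {2,5,9} 3  {3,6,9} 1  {5,6,9} 3  {5,8,9} 3  {6,8,9} 2  {7,8,9} 1
  4 to go: {1,2,5,9} 4  {2,5,6,9} 6  {2,5,8,9} 6  {3,5,6,9} 4  {3,6,8,9} 3  {4,7,8,9} 1  {5,6,8,9} 8  {5,7,8,9} 4  {6,7,8,9} 3
  5 to go: {0,4,7,8,9} 1  {1,2,5,6,9} 10  {1,2,5,8,9} 10  {2,3,5,6,9} 10  {2,5,6,8,9} 20  {2,5,7,8,9} 10  {3,5,6,8,9} 15  {3,6,7,8,9} 6  {4,5,7,8,9} 5  {4,6,7,8,9} 4  {5,6,7,8,9} 15
  6 to go: {0,4,5,7,8,9} 6  {0,4,6,7,8,9} 5  {1,2,3,5,6,9} 20  {1,2,5,6,8,9} 40  {1,2,5,7,8,9} 20  {2,3,5,6,8,9} 45  {2,4,5,7,8,9} 15  {2,5,6,7,8,9} 45  {3,4,6,7,8,9} 10  {3,5,6,7,8,9} 36  {4,5,6,7,8,9} 24
  7 to go: {0,2,4,5,7,8,9} 21  {0,3,4,6,7,8,9} 15  {0,4,5,6,7,8,9} 35  {1,2,3,5,6,8,9} 105  {1,2,4,5,7,8,9} 35  {1,2,5,6,7,8,9} 105  {2,3,5,6,7,8,9} 126  {2,4,5,6,7,8,9} 84  {3,4,5,6,7,8,9} 70
  8 to go: {0,1,2,4,5,7,8,9} 56  {0,2,4,5,6,7,8,9} 140  {0,3,4,5,6,7,8,9} 120  {1,2,3,5,6,7,8,9} 336  {1,2,4,5,6,7,8,9} 224  {2,3,4,5,6,7,8,9} 280
  if 0:a drops first: 840 orders
  if 1:u drops first: 540 orders
  if 3:i drops first: 420 orders
heap linearizations: 1800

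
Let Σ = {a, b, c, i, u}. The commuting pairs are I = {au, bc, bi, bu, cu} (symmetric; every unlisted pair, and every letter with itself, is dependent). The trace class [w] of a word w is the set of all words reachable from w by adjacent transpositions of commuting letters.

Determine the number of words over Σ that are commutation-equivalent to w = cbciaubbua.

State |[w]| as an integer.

66

drop 0:c onto floor
drop 1:b onto floor
drop 2:c onto {0:c}
drop 3:i onto {2:c}
drop 4:a onto {1:b, 3:i}
drop 5:u onto {3:i}
drop 6:b onto {4:a}
drop 7:b onto {6:b}
drop 8:u onto {5:u}
drop 9:a onto {7:b}
ground layer = {0:c, 1:b}
drop-orders for the pieces not yet dropped (sum over which currently-grounded one goes next):
  1 to go: {8} 1  {9} 1
  2 to go: {5,8} 1  {7,9} 1  {8,9} 2
  3 to go: {5,8,9} 3  {6,7,9} 1  {7,8,9} 3
  4 to go: {4,6,7,9} 1  {5,7,8,9} 6  {6,7,8,9} 4
  5 to go: {1,4,6,7,9} 1  {4,6,7,8,9} 5  {5,6,7,8,9} 10
  6 to go: {1,4,6,7,8,9} 6  {4,5,6,7,8,9} 15
  7 to go: {1,4,5,6,7,8,9} 21  {3,4,5,6,7,8,9} 15
  8 to go: {1,3,4,5,6,7,8,9} 36  {2,3,4,5,6,7,8,9} 15
  if 0:c drops first: 51 orders
  if 1:b drops first: 15 orders
heap linearizations: 66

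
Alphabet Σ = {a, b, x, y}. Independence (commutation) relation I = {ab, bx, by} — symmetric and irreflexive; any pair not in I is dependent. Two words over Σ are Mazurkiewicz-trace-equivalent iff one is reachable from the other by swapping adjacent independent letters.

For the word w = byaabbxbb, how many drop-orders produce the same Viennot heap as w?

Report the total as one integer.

126

piece 0:b — minimal
piece 1:y — minimal
piece 2:a rests on {1:y}
piece 3:a rests on {2:a}
piece 4:b rests on {0:b}
piece 5:b rests on {4:b}
piece 6:x rests on {3:a}
piece 7:b rests on {5:b}
piece 8:b rests on {7:b}
minimal pieces: {0:b, 1:y}
ways to finish when only these pieces remain (= sum over removing one remaining piece with nothing left below it):
  1 left: {6}→1  {8}→1
  2 left: {3,6}→1  {6,8}→2  {7,8}→1
  3 left: {2,3,6}→1  {3,6,8}→3  {5,7,8}→1  {6,7,8}→3
  4 left: {1,2,3,6}→1  {2,3,6,8}→4  {3,6,7,8}→6  {4,5,7,8}→1  {5,6,7,8}→4
  5 left: {0,4,5,7,8}→1  {1,2,3,6,8}→5  {2,3,6,7,8}→10  {3,5,6,7,8}→10  {4,5,6,7,8}→5
  6 left: {0,4,5,6,7,8}→6  {1,2,3,6,7,8}→15  {2,3,5,6,7,8}→20  {3,4,5,6,7,8}→15
  7 left: {0,3,4,5,6,7,8}→21  {1,2,3,5,6,7,8}→35  {2,3,4,5,6,7,8}→35
  placing 0:b first → 70 extensions
  placing 1:y first → 56 extensions
total linear extensions = 126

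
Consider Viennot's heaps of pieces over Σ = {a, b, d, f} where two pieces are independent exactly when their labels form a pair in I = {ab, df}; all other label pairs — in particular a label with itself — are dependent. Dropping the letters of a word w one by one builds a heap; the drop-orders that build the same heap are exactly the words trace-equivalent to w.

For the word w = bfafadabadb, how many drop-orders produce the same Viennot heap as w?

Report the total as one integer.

piece 0:b — minimal
piece 1:f rests on {0:b}
piece 2:a rests on {1:f}
piece 3:f rests on {2:a}
piece 4:a rests on {3:f}
piece 5:d rests on {4:a}
piece 6:a rests on {5:d}
piece 7:b rests on {5:d}
piece 8:a rests on {6:a}
piece 9:d rests on {7:b, 8:a}
piece 10:b rests on {9:d}
minimal pieces: {0:b}
ways to finish when only these pieces remain (= sum over removing one remaining piece with nothing left below it):
  1 left: {10}→1
  2 left: {9,10}→1
  3 left: {7,9,10}→1  {8,9,10}→1
  4 left: {6,8,9,10}→1  {7,8,9,10}→2
  5 left: {6,7,8,9,10}→3
  6 left: {5,6,7,8,9,10}→3
  7 left: {4,5,6,7,8,9,10}→3
  8 left: {3,4,5,6,7,8,9,10}→3
  9 left: {2,3,4,5,6,7,8,9,10}→3
  placing 0:b first → 3 extensions

3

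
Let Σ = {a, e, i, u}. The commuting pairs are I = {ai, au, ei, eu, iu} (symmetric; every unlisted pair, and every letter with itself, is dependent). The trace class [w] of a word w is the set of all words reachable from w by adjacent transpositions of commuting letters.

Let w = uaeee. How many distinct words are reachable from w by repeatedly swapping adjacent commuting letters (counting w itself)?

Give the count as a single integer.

drop 0:u onto floor
drop 1:a onto floor
drop 2:e onto {1:a}
drop 3:e onto {2:e}
drop 4:e onto {3:e}
ground layer = {0:u, 1:a}
drop-orders for the pieces not yet dropped (sum over which currently-grounded one goes next):
  1 to go: {0} 1  {4} 1
  2 to go: {0,4} 2  {3,4} 1
  3 to go: {0,3,4} 3  {2,3,4} 1
  if 0:u drops first: 1 orders
  if 1:a drops first: 4 orders
heap linearizations: 5

5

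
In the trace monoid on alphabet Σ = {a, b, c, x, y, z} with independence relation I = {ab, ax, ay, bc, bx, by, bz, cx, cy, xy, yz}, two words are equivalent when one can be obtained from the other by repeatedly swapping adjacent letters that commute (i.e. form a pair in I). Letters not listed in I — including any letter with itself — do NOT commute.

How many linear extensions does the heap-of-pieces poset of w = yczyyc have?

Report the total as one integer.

20

0(y) covers ∅
1(c) covers ∅
2(z) covers 1:c
3(y) covers 0:y
4(y) covers 3:y
5(c) covers 2:z
floor of heap: 0:y, 1:c
completions by unplaced set U, small U first (add the entries for U minus each lowest piece of U):
  |U|=1: {4}:1  {5}:1
  |U|=2: {2,5}:1  {3,4}:1  {4,5}:2
  |U|=3: {0,3,4}:1  {1,2,5}:1  {2,4,5}:3  {3,4,5}:3
  |U|=4: {0,3,4,5}:4  {1,2,4,5}:4  {2,3,4,5}:6
  start at 0(y): 10
  start at 1(c): 10
sum over floor = 20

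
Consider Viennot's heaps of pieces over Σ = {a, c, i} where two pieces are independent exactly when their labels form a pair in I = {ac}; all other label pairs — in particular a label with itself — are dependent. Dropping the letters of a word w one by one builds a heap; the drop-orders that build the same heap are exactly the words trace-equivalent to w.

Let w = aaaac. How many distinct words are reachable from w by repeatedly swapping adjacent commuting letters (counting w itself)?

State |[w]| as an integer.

#0=a has no predecessor
#1=a depends on [0:a]
#2=a depends on [1:a]
#3=a depends on [2:a]
#4=c has no predecessor
sources: [0:a, 4:c]
N(rest) = Σ N(rest − s) over sources s of rest; N(one piece) = 1:
  size 1 → [3]=1  [4]=1
  size 2 → [2,3]=1  [3,4]=2
  size 3 → [1,2,3]=1  [2,3,4]=3
  first=0(a) contributes 4
  first=4(c) contributes 1
|[w]| = 5

5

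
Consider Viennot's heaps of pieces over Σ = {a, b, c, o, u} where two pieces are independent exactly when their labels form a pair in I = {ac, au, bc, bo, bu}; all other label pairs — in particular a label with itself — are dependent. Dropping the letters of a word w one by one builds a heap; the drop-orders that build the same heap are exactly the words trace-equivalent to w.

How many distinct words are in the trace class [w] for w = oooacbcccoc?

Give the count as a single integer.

drop 0:o onto floor
drop 1:o onto {0:o}
drop 2:o onto {1:o}
drop 3:a onto {2:o}
drop 4:c onto {2:o}
drop 5:b onto {3:a}
drop 6:c onto {4:c}
drop 7:c onto {6:c}
drop 8:c onto {7:c}
drop 9:o onto {3:a, 8:c}
drop 10:c onto {9:o}
ground layer = {0:o}
drop-orders for the pieces not yet dropped (sum over which currently-grounded one goes next):
  1 to go: {5} 1  {10} 1
  2 to go: {5,10} 2  {9,10} 1
  3 to go: {5,9,10} 3  {8,9,10} 1
  4 to go: {3,5,9,10} 3  {5,8,9,10} 4  {7,8,9,10} 1
  5 to go: {3,5,8,9,10} 7  {5,7,8,9,10} 5  {6,7,8,9,10} 1
  6 to go: {3,5,7,8,9,10} 12  {4,6,7,8,9,10} 1  {5,6,7,8,9,10} 6
  7 to go: {3,5,6,7,8,9,10} 18  {4,5,6,7,8,9,10} 7
  8 to go: {3,4,5,6,7,8,9,10} 25
  9 to go: {2,3,4,5,6,7,8,9,10} 25
  if 0:o drops first: 25 orders

25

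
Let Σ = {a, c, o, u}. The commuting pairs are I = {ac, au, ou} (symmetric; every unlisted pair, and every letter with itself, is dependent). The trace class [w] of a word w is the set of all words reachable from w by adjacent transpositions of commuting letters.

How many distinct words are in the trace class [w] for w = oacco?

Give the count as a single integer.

3

piece 0:o — minimal
piece 1:a rests on {0:o}
piece 2:c rests on {0:o}
piece 3:c rests on {2:c}
piece 4:o rests on {1:a, 3:c}
minimal pieces: {0:o}
ways to finish when only these pieces remain (= sum over removing one remaining piece with nothing left below it):
  1 left: {4}→1
  2 left: {1,4}→1  {3,4}→1
  3 left: {1,3,4}→2  {2,3,4}→1
  placing 0:o first → 3 extensions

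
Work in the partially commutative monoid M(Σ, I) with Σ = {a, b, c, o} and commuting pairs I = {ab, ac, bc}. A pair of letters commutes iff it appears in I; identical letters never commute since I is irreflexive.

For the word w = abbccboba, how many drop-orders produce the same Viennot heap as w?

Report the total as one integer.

120

piece 0:a — minimal
piece 1:b — minimal
piece 2:b rests on {1:b}
piece 3:c — minimal
piece 4:c rests on {3:c}
piece 5:b rests on {2:b}
piece 6:o rests on {0:a, 4:c, 5:b}
piece 7:b rests on {6:o}
piece 8:a rests on {6:o}
minimal pieces: {0:a, 1:b, 3:c}
ways to finish when only these pieces remain (= sum over removing one remaining piece with nothing left below it):
  1 left: {7}→1  {8}→1
  2 left: {7,8}→2
  3 left: {6,7,8}→2
  4 left: {0,6,7,8}→2  {4,6,7,8}→2  {5,6,7,8}→2
  5 left: {0,4,6,7,8}→4  {0,5,6,7,8}→4  {2,5,6,7,8}→2  {3,4,6,7,8}→2  {4,5,6,7,8}→4
  6 left: {0,2,5,6,7,8}→6  {0,3,4,6,7,8}→6  {0,4,5,6,7,8}→12  {1,2,5,6,7,8}→2  {2,4,5,6,7,8}→6  {3,4,5,6,7,8}→6
  7 left: {0,1,2,5,6,7,8}→8  {0,2,4,5,6,7,8}→24  {0,3,4,5,6,7,8}→24  {1,2,4,5,6,7,8}→8  {2,3,4,5,6,7,8}→12
  placing 0:a first → 20 extensions
  placing 1:b first → 60 extensions
  placing 3:c first → 40 extensions
total linear extensions = 120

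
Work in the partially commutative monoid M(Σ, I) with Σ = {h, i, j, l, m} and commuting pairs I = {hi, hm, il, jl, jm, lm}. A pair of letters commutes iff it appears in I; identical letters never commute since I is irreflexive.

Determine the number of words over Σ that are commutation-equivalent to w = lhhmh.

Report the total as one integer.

5

0(l) covers ∅
1(h) covers 0:l
2(h) covers 1:h
3(m) covers ∅
4(h) covers 2:h
floor of heap: 0:l, 3:m
completions by unplaced set U, small U first (add the entries for U minus each lowest piece of U):
  |U|=1: {3}:1  {4}:1
  |U|=2: {2,4}:1  {3,4}:2
  |U|=3: {1,2,4}:1  {2,3,4}:3
  start at 0(l): 4
  start at 3(m): 1
sum over floor = 5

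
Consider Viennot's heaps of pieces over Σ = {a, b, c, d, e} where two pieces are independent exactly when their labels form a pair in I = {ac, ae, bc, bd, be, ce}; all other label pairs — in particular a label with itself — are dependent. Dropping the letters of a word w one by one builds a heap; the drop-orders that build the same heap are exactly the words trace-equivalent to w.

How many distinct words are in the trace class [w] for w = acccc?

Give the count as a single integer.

piece 0:a — minimal
piece 1:c — minimal
piece 2:c rests on {1:c}
piece 3:c rests on {2:c}
piece 4:c rests on {3:c}
minimal pieces: {0:a, 1:c}
ways to finish when only these pieces remain (= sum over removing one remaining piece with nothing left below it):
  1 left: {0}→1  {4}→1
  2 left: {0,4}→2  {3,4}→1
  3 left: {0,3,4}→3  {2,3,4}→1
  placing 0:a first → 1 extensions
  placing 1:c first → 4 extensions
total linear extensions = 5

5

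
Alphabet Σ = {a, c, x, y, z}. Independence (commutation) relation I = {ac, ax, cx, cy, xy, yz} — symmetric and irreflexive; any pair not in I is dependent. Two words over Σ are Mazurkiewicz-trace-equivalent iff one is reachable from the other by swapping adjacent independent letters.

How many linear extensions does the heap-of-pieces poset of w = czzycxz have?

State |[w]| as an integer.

14

piece 0:c — minimal
piece 1:z rests on {0:c}
piece 2:z rests on {1:z}
piece 3:y — minimal
piece 4:c rests on {2:z}
piece 5:x rests on {2:z}
piece 6:z rests on {4:c, 5:x}
minimal pieces: {0:c, 3:y}
ways to finish when only these pieces remain (= sum over removing one remaining piece with nothing left below it):
  1 left: {3}→1  {6}→1
  2 left: {3,6}→2  {4,6}→1  {5,6}→1
  3 left: {3,4,6}→3  {3,5,6}→3  {4,5,6}→2
  4 left: {2,4,5,6}→2  {3,4,5,6}→8
  5 left: {1,2,4,5,6}→2  {2,3,4,5,6}→10
  placing 0:c first → 12 extensions
  placing 3:y first → 2 extensions
total linear extensions = 14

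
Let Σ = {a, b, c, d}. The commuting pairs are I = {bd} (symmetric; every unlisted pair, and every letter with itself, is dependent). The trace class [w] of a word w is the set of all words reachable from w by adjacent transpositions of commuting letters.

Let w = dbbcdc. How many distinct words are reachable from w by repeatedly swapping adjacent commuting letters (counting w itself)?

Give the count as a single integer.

drop 0:d onto floor
drop 1:b onto floor
drop 2:b onto {1:b}
drop 3:c onto {0:d, 2:b}
drop 4:d onto {3:c}
drop 5:c onto {4:d}
ground layer = {0:d, 1:b}
drop-orders for the pieces not yet dropped (sum over which currently-grounded one goes next):
  1 to go: {5} 1
  2 to go: {4,5} 1
  3 to go: {3,4,5} 1
  4 to go: {0,3,4,5} 1  {2,3,4,5} 1
  if 0:d drops first: 1 orders
  if 1:b drops first: 2 orders
heap linearizations: 3

3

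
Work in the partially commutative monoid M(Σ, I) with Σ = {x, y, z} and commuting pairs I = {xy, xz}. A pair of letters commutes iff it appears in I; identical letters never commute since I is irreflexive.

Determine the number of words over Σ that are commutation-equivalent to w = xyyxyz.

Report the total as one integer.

15

piece 0:x — minimal
piece 1:y — minimal
piece 2:y rests on {1:y}
piece 3:x rests on {0:x}
piece 4:y rests on {2:y}
piece 5:z rests on {4:y}
minimal pieces: {0:x, 1:y}
ways to finish when only these pieces remain (= sum over removing one remaining piece with nothing left below it):
  1 left: {3}→1  {5}→1
  2 left: {0,3}→1  {3,5}→2  {4,5}→1
  3 left: {0,3,5}→3  {2,4,5}→1  {3,4,5}→3
  4 left: {0,3,4,5}→6  {1,2,4,5}→1  {2,3,4,5}→4
  placing 0:x first → 5 extensions
  placing 1:y first → 10 extensions
total linear extensions = 15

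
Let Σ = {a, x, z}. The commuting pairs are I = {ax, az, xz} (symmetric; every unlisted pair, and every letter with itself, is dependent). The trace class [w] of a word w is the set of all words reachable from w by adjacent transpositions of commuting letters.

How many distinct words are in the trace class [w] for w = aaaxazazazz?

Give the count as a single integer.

2310

drop 0:a onto floor
drop 1:a onto {0:a}
drop 2:a onto {1:a}
drop 3:x onto floor
drop 4:a onto {2:a}
drop 5:z onto floor
drop 6:a onto {4:a}
drop 7:z onto {5:z}
drop 8:a onto {6:a}
drop 9:z onto {7:z}
drop 10:z onto {9:z}
ground layer = {0:a, 3:x, 5:z}
drop-orders for the pieces not yet dropped (sum over which currently-grounded one goes next):
  1 to go: {3} 1  {8} 1  {10} 1
  2 to go: {3,8} 2  {3,10} 2  {6,8} 1  {8,10} 2  {9,10} 1
  3 to go: {3,6,8} 3  {3,8,10} 6  {3,9,10} 3  {4,6,8} 1  {6,8,10} 3  {7,9,10} 1  {8,9,10} 3
  4 to go: {2,4,6,8} 1  {3,4,6,8} 4  {3,6,8,10} 12  {3,7,9,10} 4  {3,8,9,10} 12  {4,6,8,10} 4  {5,7,9,10} 1  {6,8,9,10} 6  {7,8,9,10} 4
  5 to go: {1,2,4,6,8} 1  {2,3,4,6,8} 5  {2,4,6,8,10} 5  {3,4,6,8,10} 20  {3,5,7,9,10} 5  {3,6,8,9,10} 30  {3,7,8,9,10} 20  {4,6,8,9,10} 10  {5,7,8,9,10} 5  {6,7,8,9,10} 10
  6 to go: {0,1,2,4,6,8} 1  {1,2,3,4,6,8} 6  {1,2,4,6,8,10} 6  {2,3,4,6,8,10} 30  {2,4,6,8,9,10} 15  {3,4,6,8,9,10} 60  {3,5,7,8,9,10} 30  {3,6,7,8,9,10} 60  {4,6,7,8,9,10} 20  {5,6,7,8,9,10} 15
  7 to go: {0,1,2,3,4,6,8} 7  {0,1,2,4,6,8,10} 7  {1,2,3,4,6,8,10} 42  {1,2,4,6,8,9,10} 21  {2,3,4,6,8,9,10} 105  {2,4,6,7,8,9,10} 35  {3,4,6,7,8,9,10} 140  {3,5,6,7,8,9,10} 105  {4,5,6,7,8,9,10} 35
  8 to go: {0,1,2,3,4,6,8,10} 56  {0,1,2,4,6,8,9,10} 28  {1,2,3,4,6,8,9,10} 168  {1,2,4,6,7,8,9,10} 56  {2,3,4,6,7,8,9,10} 280  {2,4,5,6,7,8,9,10} 70  {3,4,5,6,7,8,9,10} 280
  9 to go: {0,1,2,3,4,6,8,9,10} 252  {0,1,2,4,6,7,8,9,10} 84  {1,2,3,4,6,7,8,9,10} 504  {1,2,4,5,6,7,8,9,10} 126  {2,3,4,5,6,7,8,9,10} 630
  if 0:a drops first: 1260 orders
  if 3:x drops first: 210 orders
  if 5:z drops first: 840 orders
heap linearizations: 2310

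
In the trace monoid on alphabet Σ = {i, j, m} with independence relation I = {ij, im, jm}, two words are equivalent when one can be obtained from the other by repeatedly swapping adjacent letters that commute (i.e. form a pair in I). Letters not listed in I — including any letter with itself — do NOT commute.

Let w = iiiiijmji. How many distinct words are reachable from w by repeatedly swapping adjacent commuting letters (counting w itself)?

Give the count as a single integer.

#0=i has no predecessor
#1=i depends on [0:i]
#2=i depends on [1:i]
#3=i depends on [2:i]
#4=i depends on [3:i]
#5=j has no predecessor
#6=m has no predecessor
#7=j depends on [5:j]
#8=i depends on [4:i]
sources: [0:i, 5:j, 6:m]
N(rest) = Σ N(rest − s) over sources s of rest; N(one piece) = 1:
  size 1 → [6]=1  [7]=1  [8]=1
  size 2 → [4,8]=1  [5,7]=1  [6,7]=2  [6,8]=2  [7,8]=2
  size 3 → [3,4,8]=1  [4,6,8]=3  [4,7,8]=3  [5,6,7]=3  [5,7,8]=3  [6,7,8]=6
  size 4 → [2,3,4,8]=1  [3,4,6,8]=4  [3,4,7,8]=4  [4,5,7,8]=6  [4,6,7,8]=12  [5,6,7,8]=12
  size 5 → [1,2,3,4,8]=1  [2,3,4,6,8]=5  [2,3,4,7,8]=5  [3,4,5,7,8]=10  [3,4,6,7,8]=20  [4,5,6,7,8]=30
  size 6 → [0,1,2,3,4,8]=1  [1,2,3,4,6,8]=6  [1,2,3,4,7,8]=6  [2,3,4,5,7,8]=15  [2,3,4,6,7,8]=30  [3,4,5,6,7,8]=60
  size 7 → [0,1,2,3,4,6,8]=7  [0,1,2,3,4,7,8]=7  [1,2,3,4,5,7,8]=21  [1,2,3,4,6,7,8]=42  [2,3,4,5,6,7,8]=105
  first=0(i) contributes 168
  first=5(j) contributes 56
  first=6(m) contributes 28
|[w]| = 252

252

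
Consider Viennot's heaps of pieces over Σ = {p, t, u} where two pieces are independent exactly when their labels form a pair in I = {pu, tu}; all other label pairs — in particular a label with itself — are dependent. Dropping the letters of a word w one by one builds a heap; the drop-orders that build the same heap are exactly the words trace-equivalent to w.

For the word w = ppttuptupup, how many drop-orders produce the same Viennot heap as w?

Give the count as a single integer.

drop 0:p onto floor
drop 1:p onto {0:p}
drop 2:t onto {1:p}
drop 3:t onto {2:t}
drop 4:u onto floor
drop 5:p onto {3:t}
drop 6:t onto {5:p}
drop 7:u onto {4:u}
drop 8:p onto {6:t}
drop 9:u onto {7:u}
drop 10:p onto {8:p}
ground layer = {0:p, 4:u}
drop-orders for the pieces not yet dropped (sum over which currently-grounded one goes next):
  1 to go: {9} 1  {10} 1
  2 to go: {7,9} 1  {8,10} 1  {9,10} 2
  3 to go: {4,7,9} 1  {6,8,10} 1  {7,9,10} 3  {8,9,10} 3
  4 to go: {4,7,9,10} 4  {5,6,8,10} 1  {6,8,9,10} 4  {7,8,9,10} 6
  5 to go: {3,5,6,8,10} 1  {4,7,8,9,10} 10  {5,6,8,9,10} 5  {6,7,8,9,10} 10
  6 to go: {2,3,5,6,8,10} 1  {3,5,6,8,9,10} 6  {4,6,7,8,9,10} 20  {5,6,7,8,9,10} 15
  7 to go: {1,2,3,5,6,8,10} 1  {2,3,5,6,8,9,10} 7  {3,5,6,7,8,9,10} 21  {4,5,6,7,8,9,10} 35
  8 to go: {0,1,2,3,5,6,8,10} 1  {1,2,3,5,6,8,9,10} 8  {2,3,5,6,7,8,9,10} 28  {3,4,5,6,7,8,9,10} 56
  9 to go: {0,1,2,3,5,6,8,9,10} 9  {1,2,3,5,6,7,8,9,10} 36  {2,3,4,5,6,7,8,9,10} 84
  if 0:p drops first: 120 orders
  if 4:u drops first: 45 orders
heap linearizations: 165

165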